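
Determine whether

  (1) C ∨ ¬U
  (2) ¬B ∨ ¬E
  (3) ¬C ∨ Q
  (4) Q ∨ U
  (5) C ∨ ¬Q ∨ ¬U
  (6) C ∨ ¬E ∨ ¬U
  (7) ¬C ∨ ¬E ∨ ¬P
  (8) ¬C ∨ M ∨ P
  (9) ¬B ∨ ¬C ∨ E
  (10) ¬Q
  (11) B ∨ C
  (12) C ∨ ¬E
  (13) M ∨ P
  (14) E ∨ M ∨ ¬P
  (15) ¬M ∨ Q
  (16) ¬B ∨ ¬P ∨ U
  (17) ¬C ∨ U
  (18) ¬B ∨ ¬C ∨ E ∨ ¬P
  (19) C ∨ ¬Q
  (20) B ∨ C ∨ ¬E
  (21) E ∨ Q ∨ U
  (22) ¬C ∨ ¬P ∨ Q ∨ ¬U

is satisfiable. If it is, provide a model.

Unsatisfiable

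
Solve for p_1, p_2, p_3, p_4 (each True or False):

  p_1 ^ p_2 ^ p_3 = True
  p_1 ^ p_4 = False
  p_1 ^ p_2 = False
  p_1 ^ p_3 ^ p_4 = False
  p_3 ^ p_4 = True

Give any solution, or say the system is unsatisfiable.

Unsatisfiable — no assignment works.

Adding constraints 1, 2, 3, 4 mod 2: every variable appears an even number of times on the left, so the left side is 0.
But the right sides sum to 1 (mod 2). 0 ≠ 1 — the system is inconsistent.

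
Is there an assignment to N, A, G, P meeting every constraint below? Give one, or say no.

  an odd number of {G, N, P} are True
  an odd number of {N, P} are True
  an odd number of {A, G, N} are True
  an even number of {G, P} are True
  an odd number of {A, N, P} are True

N = True, A = False, G = False, P = False

{G, N, P}: 1 true → odd ✓
{N, P}: 1 true → odd ✓
{A, G, N}: 1 true → odd ✓
{G, P}: 0 true → even ✓
{A, N, P}: 1 true → odd ✓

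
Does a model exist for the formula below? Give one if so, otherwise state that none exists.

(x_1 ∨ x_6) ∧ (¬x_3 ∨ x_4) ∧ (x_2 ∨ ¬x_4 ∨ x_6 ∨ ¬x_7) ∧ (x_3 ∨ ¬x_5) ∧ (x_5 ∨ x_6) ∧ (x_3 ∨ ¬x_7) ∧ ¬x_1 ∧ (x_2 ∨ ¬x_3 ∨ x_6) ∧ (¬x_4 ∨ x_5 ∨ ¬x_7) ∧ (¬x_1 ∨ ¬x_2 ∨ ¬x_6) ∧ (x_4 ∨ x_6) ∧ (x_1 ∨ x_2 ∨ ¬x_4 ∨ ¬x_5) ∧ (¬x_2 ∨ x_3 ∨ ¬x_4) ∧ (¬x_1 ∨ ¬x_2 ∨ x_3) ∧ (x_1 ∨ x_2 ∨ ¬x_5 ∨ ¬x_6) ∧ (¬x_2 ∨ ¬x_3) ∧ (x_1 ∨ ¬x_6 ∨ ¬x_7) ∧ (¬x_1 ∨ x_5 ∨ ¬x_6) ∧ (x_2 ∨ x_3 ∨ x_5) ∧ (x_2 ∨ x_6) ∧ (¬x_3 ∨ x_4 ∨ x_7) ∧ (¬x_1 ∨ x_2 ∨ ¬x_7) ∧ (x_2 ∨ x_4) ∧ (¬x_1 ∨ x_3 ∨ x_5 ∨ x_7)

Unit clause (¬x_1) forces x_1 = False.
In (x_1 ∨ x_6) only x_6 is left, so x_6 = True.
In (x_1 ∨ ¬x_6 ∨ ¬x_7) only ¬x_7 is left, so x_7 = False.
Set x_2 = True.
  then (¬x_2 ∨ ¬x_3) forces x_3 = False.
  then (x_3 ∨ ¬x_5) forces x_5 = False.
  then (¬x_2 ∨ x_3 ∨ ¬x_4) forces x_4 = False.
All clauses satisfied.

x_1 = False, x_2 = True, x_3 = False, x_4 = False, x_5 = False, x_6 = True, x_7 = False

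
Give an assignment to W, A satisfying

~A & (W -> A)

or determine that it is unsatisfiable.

W = False, A = False

  ~A = True
  W -> A = True
Both conjuncts True, so the formula holds.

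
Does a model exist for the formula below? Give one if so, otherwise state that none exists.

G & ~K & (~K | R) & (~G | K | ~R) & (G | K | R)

R = False, G = True, K = False

Unit clause (G) forces G = True.
Unit clause (~K) forces K = False.
In (~G | K | ~R) only ~R is left, so R = False.
Check each clause:
  (G): G holds.
  (~K): ~K holds.
  (~K | R): ~K holds.
  (~G | K | ~R): ~R holds.
  (G | K | R): G holds.
All clauses satisfied.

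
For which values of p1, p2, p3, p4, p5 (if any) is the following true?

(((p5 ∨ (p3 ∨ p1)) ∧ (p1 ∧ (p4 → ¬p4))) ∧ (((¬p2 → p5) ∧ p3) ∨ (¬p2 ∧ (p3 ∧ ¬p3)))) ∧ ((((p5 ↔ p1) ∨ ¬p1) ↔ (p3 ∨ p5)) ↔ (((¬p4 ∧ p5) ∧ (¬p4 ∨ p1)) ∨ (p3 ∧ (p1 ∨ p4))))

p1 = True, p2 = False, p3 = True, p4 = False, p5 = True

  ((p5 ∨ (p3 ∨ p1)) ∧ (p1 ∧ (p4 → ¬p4))) ∧ (((¬p2 → p5) ∧ p3) ∨ (¬p2 ∧ (p3 ∧ ¬p3))) = True
    (p5 ∨ (p3 ∨ p1)) ∧ (p1 ∧ (p4 → ¬p4)) = True
      p5 ∨ (p3 ∨ p1) = True
        p3 ∨ p1 = True
      p1 ∧ (p4 → ¬p4) = True
        p4 → ¬p4 = True
          ¬p4 = True
    ((¬p2 → p5) ∧ p3) ∨ (¬p2 ∧ (p3 ∧ ¬p3)) = True
      (¬p2 → p5) ∧ p3 = True
        ¬p2 → p5 = True
          ¬p2 = True
      ¬p2 ∧ (p3 ∧ ¬p3) = False
        ¬p2 = True
        p3 ∧ ¬p3 = False
          ¬p3 = False
  (((p5 ↔ p1) ∨ ¬p1) ↔ (p3 ∨ p5)) ↔ (((¬p4 ∧ p5) ∧ (¬p4 ∨ p1)) ∨ (p3 ∧ (p1 ∨ p4))) = True
    ((p5 ↔ p1) ∨ ¬p1) ↔ (p3 ∨ p5) = True
      (p5 ↔ p1) ∨ ¬p1 = True
        p5 ↔ p1 = True
        ¬p1 = False
      p3 ∨ p5 = True
    ((¬p4 ∧ p5) ∧ (¬p4 ∨ p1)) ∨ (p3 ∧ (p1 ∨ p4)) = True
      (¬p4 ∧ p5) ∧ (¬p4 ∨ p1) = True
        ¬p4 ∧ p5 = True
          ¬p4 = True
        ¬p4 ∨ p1 = True
          ¬p4 = True
      p3 ∧ (p1 ∨ p4) = True
        p1 ∨ p4 = True
Both conjuncts True, so the formula holds.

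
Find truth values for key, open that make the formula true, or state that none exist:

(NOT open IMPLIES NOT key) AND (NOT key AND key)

No satisfying assignment exists.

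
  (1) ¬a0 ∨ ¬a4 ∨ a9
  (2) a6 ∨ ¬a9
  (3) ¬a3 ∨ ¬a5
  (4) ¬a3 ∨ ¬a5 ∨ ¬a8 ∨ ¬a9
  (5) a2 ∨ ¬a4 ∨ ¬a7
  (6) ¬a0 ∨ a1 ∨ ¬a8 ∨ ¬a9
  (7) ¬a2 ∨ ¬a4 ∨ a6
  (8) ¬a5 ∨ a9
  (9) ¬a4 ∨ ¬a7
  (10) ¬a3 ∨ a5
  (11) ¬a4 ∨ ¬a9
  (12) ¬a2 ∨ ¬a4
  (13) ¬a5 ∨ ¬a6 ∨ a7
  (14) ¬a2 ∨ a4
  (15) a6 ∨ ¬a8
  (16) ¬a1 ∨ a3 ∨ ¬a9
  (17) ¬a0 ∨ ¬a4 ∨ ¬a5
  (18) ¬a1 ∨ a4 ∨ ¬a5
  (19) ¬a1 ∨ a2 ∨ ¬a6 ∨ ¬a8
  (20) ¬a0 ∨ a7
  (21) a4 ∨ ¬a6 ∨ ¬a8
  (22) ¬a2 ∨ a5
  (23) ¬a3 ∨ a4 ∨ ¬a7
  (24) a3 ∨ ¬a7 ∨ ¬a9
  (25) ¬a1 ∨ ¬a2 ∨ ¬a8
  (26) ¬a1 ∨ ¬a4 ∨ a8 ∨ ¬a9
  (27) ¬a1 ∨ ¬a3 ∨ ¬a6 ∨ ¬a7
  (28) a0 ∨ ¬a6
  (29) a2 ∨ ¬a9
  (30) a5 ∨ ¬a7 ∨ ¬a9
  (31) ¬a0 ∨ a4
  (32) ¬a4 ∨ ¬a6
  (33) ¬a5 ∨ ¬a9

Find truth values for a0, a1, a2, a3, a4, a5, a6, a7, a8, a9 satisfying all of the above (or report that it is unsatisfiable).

a0 = False; a1 = True; a2 = False; a3 = False; a4 = True; a5 = False; a6 = False; a7 = False; a8 = False; a9 = False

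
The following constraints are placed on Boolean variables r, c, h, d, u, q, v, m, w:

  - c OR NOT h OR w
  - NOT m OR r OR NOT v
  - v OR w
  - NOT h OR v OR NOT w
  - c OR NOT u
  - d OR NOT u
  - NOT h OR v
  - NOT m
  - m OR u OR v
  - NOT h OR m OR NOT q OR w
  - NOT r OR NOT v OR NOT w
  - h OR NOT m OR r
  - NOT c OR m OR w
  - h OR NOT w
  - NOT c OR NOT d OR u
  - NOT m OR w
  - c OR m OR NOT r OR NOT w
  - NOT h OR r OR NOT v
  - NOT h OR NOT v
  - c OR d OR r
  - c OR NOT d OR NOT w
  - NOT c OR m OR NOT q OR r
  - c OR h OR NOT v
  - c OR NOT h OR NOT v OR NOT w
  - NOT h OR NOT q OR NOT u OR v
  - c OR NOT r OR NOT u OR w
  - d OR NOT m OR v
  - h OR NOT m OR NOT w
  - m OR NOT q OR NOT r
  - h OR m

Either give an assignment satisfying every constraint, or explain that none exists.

Unsatisfiable — no assignment works.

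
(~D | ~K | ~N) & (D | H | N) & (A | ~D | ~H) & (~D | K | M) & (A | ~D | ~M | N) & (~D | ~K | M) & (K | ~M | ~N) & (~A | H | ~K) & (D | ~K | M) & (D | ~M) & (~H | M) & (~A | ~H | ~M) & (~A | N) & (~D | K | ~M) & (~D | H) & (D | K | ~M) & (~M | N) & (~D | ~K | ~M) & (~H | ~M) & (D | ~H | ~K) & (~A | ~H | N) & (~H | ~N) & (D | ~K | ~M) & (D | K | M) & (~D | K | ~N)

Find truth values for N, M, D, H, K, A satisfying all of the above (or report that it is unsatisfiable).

UNSATISFIABLE

Case D = True:
  (~D | H) forces H = True.
  (A | ~D | ~H) forces A = True.
  (~H | M) forces M = True.
  Clause (~A | ~H | ~M) is falsified — contradiction.
Case D = False:
  (D | ~M) forces M = False.
  (D | ~K | M) forces K = False.
  Clause (D | K | M) is falsified — contradiction.
Both cases fail, so the formula is unsatisfiable.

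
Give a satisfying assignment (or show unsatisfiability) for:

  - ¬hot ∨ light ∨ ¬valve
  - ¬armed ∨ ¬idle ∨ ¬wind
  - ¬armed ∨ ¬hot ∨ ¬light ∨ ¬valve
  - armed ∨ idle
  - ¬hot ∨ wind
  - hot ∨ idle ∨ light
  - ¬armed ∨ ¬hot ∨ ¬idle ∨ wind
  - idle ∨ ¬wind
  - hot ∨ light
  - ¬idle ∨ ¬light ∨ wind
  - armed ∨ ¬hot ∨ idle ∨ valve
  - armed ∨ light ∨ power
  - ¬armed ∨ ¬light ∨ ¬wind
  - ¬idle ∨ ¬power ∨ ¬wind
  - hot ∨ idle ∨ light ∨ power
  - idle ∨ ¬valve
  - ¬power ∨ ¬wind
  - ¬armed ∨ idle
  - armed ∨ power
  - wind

The formula is unsatisfiable.

Case wind = True:
  (idle ∨ ¬wind) forces idle = True.
  (¬armed ∨ ¬idle ∨ ¬wind) forces armed = False.
  (¬idle ∨ ¬power ∨ ¬wind) forces power = False.
  Clause (armed ∨ power) is falsified — contradiction.
Case wind = False:
  Clause (wind) is falsified — contradiction.
Both cases fail, so the formula is unsatisfiable.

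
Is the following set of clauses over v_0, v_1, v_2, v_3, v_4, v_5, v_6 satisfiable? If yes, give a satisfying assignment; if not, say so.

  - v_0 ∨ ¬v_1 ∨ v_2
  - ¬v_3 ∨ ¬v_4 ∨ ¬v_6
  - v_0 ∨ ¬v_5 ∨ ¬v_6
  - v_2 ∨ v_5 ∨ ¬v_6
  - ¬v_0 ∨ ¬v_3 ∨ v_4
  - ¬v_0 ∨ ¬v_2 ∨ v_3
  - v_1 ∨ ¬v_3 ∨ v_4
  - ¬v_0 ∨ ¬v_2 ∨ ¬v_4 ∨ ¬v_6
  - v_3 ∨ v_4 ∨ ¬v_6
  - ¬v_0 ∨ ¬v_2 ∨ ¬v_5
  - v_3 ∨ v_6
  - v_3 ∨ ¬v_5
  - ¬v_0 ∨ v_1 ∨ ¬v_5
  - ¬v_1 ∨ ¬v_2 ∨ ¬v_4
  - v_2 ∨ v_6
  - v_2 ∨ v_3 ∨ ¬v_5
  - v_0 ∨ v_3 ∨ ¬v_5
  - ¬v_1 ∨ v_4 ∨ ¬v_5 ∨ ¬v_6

v_0=F; v_1=T; v_2=T; v_3=T; v_4=F; v_5=F; v_6=F

Set v_0 = False.
Set v_1 = True.
  then (v_0 ∨ ¬v_1 ∨ v_2) forces v_2 = True.
  then (¬v_1 ∨ ¬v_2 ∨ ¬v_4) forces v_4 = False.
Set v_3 = True.
Set v_5 = False.
Set v_6 = False.
All clauses satisfied.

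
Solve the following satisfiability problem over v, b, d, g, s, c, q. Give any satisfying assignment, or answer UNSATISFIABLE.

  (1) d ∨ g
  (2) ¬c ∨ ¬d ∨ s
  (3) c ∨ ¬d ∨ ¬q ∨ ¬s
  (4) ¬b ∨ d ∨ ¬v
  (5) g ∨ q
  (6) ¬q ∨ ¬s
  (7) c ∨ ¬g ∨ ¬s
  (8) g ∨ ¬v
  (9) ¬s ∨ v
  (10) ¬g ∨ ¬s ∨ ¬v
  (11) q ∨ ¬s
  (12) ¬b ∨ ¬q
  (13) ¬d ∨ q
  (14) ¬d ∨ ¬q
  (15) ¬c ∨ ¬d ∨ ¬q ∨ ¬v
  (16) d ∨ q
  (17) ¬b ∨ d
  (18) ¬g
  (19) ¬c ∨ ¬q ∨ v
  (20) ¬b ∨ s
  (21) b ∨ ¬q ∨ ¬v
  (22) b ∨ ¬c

The formula is unsatisfiable.

Case d = True:
  (¬d ∨ q) forces q = True.
  Clause (¬d ∨ ¬q) is falsified — contradiction.
Case d = False:
  (d ∨ g) forces g = True.
  Clause (¬g) is falsified — contradiction.
Both cases fail, so the formula is unsatisfiable.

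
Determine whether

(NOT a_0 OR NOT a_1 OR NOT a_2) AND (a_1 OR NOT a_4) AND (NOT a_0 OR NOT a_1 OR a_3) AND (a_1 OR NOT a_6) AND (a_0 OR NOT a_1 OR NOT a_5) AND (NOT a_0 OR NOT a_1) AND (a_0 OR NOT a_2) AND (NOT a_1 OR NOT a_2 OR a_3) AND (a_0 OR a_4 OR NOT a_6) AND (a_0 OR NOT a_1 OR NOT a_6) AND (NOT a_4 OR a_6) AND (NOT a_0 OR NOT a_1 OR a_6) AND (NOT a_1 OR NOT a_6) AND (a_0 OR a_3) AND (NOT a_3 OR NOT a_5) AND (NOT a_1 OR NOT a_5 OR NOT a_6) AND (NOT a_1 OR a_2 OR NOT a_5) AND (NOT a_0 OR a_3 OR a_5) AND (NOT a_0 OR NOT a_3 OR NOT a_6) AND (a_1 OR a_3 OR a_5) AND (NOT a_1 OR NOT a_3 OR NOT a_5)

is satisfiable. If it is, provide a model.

Set a_0 = False.
  then (a_0 OR NOT a_2) forces a_2 = False.
  then (a_0 OR a_3) forces a_3 = True.
  then (NOT a_3 OR NOT a_5) forces a_5 = False.
Set a_1 = True.
  then (a_0 OR NOT a_1 OR NOT a_6) forces a_6 = False.
  then (NOT a_4 OR a_6) forces a_4 = False.
All clauses satisfied.

a_0=F; a_1=T; a_2=F; a_3=T; a_4=F; a_5=F; a_6=F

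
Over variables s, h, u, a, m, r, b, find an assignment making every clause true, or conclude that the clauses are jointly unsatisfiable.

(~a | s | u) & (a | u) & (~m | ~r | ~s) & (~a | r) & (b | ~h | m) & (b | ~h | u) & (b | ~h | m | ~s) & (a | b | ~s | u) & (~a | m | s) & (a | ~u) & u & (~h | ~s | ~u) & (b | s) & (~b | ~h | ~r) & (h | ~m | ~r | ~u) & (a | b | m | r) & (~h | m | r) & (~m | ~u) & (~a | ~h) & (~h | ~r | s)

Unit clause (u) forces u = True.
In (~m | ~u) only ~m is left, so m = False.
In (a | ~u) only a is left, so a = True.
In (~a | ~h) only ~h is left, so h = False.
In (~a | r) only r is left, so r = True.
In (~a | m | s) only s is left, so s = True.
Set b = False.
All clauses satisfied.

s=T; h=F; u=T; a=T; m=F; r=T; b=F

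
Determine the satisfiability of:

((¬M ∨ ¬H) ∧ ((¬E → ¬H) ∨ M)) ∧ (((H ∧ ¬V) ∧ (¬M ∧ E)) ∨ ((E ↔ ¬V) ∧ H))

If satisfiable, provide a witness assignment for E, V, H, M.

E=T, V=F, H=T, M=F

  (¬M ∨ ¬H) ∧ ((¬E → ¬H) ∨ M) = True
    ¬M ∨ ¬H = True
      ¬M = True
      ¬H = False
    (¬E → ¬H) ∨ M = True
      ¬E → ¬H = True
        ¬E = False
        ¬H = False
  ((H ∧ ¬V) ∧ (¬M ∧ E)) ∨ ((E ↔ ¬V) ∧ H) = True
    (H ∧ ¬V) ∧ (¬M ∧ E) = True
      H ∧ ¬V = True
        ¬V = True
      ¬M ∧ E = True
        ¬M = True
    (E ↔ ¬V) ∧ H = True
      E ↔ ¬V = True
        ¬V = True
Both conjuncts True, so the formula holds.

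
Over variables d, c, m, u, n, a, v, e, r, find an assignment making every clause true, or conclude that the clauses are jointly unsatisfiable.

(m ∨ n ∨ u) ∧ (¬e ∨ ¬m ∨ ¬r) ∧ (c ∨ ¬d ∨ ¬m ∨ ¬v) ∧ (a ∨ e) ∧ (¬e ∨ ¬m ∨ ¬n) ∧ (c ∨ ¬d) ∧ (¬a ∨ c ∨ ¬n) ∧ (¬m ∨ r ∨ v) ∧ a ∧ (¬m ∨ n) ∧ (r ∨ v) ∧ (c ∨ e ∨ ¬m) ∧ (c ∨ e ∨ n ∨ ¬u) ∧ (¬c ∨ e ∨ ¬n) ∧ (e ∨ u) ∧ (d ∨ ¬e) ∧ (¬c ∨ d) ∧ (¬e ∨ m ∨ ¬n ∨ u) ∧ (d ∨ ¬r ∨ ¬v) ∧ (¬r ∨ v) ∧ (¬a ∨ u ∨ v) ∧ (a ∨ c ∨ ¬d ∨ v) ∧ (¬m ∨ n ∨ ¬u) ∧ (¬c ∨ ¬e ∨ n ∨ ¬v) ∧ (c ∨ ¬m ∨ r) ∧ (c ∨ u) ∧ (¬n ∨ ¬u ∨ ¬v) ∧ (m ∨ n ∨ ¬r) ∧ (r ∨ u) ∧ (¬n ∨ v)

d = True; c = True; m = False; u = True; n = False; a = True; v = True; e = False; r = False

Unit clause (a) forces a = True.
Try d = False:
  (d ∨ ¬e) forces e = False.
  (e ∨ u) forces u = True.
  (¬c ∨ d) forces c = False.
  (¬a ∨ c ∨ ¬n) forces n = False.
  clause (c ∨ e ∨ n ∨ ¬u) is falsified — backtrack.
So d = True.
  then (c ∨ ¬d) forces c = True.
Set m = False.
Try u = False:
  (m ∨ n ∨ u) forces n = True.
  (¬c ∨ e ∨ ¬n) forces e = True.
  clause (¬e ∨ m ∨ ¬n ∨ u) is falsified — backtrack.
So u = True.
Set n = False.
  then (m ∨ n ∨ ¬r) forces r = False.
  then (r ∨ v) forces v = True.
  then (¬c ∨ ¬e ∨ n ∨ ¬v) forces e = False.
All clauses satisfied.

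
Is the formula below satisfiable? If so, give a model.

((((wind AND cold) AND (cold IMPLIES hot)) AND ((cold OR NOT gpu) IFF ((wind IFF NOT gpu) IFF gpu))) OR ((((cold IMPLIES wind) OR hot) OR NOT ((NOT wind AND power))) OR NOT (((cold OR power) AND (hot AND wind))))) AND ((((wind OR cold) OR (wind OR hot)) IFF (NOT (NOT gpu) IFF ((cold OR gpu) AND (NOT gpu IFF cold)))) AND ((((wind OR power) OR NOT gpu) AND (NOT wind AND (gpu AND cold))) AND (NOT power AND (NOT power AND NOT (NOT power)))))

Unsatisfiable

Case power = True: the conjunct NOT power is False.
Case power = False: the conjunct NOT (NOT power) becomes NOT (NOT False) = False.
Both cases fail — unsatisfiable.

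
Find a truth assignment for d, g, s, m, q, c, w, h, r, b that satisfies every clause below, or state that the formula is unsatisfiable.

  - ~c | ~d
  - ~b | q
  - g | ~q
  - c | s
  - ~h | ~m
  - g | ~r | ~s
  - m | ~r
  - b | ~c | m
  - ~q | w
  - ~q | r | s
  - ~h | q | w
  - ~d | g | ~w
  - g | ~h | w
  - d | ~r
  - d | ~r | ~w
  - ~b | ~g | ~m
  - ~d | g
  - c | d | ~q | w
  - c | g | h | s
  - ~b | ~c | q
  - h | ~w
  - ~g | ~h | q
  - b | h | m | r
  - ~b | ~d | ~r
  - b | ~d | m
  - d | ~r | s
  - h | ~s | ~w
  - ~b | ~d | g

d: False; g: True; s: True; m: False; q: True; c: False; w: True; h: True; r: False; b: False

Set d = False.
  then (d | ~r) forces r = False.
Set g = True.
Set s = True.
Set m = False.
Set q = True.
  then (~q | w) forces w = True.
  then (h | ~w) forces h = True.
Set c = False.
Set b = False.
All clauses satisfied.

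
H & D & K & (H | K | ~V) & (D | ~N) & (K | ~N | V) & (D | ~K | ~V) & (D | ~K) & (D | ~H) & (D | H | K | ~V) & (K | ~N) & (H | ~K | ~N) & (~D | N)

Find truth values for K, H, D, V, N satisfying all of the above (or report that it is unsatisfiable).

K = True, H = True, D = True, V = True, N = True

Unit clause (H) forces H = True.
Unit clause (D) forces D = True.
Unit clause (K) forces K = True.
In (~D | N) only N is left, so N = True.
Set V = True.
All clauses satisfied.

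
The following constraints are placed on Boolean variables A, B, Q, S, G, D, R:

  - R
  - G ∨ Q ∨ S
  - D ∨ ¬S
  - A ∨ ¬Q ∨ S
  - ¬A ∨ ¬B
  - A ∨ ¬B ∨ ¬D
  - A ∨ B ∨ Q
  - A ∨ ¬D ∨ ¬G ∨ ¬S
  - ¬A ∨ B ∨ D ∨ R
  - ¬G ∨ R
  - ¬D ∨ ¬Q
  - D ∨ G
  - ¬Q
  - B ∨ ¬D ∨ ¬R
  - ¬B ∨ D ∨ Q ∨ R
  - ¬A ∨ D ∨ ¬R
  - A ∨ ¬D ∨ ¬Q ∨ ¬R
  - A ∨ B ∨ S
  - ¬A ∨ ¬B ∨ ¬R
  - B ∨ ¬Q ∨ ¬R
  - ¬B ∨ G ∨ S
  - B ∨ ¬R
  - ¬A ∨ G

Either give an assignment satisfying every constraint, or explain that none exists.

Unit clause (R) forces R = True.
Unit clause (¬Q) forces Q = False.
In (B ∨ ¬R) only B is left, so B = True.
In (¬A ∨ ¬B) only ¬A is left, so A = False.
In (A ∨ ¬B ∨ ¬D) only ¬D is left, so D = False.
In (D ∨ G) only G is left, so G = True.
In (D ∨ ¬S) only ¬S is left, so S = False.
All clauses satisfied.

A=F, B=T, Q=F, S=F, G=T, D=F, R=T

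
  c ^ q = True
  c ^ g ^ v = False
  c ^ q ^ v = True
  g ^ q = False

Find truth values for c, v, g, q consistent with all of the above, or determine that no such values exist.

Adding constraints 2, 3, 4 mod 2: every variable appears an even number of times on the left, so the left side is 0.
But the right sides sum to 1 (mod 2). 0 ≠ 1 — the system is inconsistent.

No satisfying assignment exists.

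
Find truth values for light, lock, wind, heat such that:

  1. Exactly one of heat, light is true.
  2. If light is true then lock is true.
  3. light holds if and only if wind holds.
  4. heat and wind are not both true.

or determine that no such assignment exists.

light=F; lock=F; wind=F; heat=T

  (1) {heat, light}: 1 true — exactly one ✓
  (2) light=F ⇒ lock: vacuous ✓
  (3) light=F, wind=F — same ✓
  (4) heat=T, wind=F — not both ✓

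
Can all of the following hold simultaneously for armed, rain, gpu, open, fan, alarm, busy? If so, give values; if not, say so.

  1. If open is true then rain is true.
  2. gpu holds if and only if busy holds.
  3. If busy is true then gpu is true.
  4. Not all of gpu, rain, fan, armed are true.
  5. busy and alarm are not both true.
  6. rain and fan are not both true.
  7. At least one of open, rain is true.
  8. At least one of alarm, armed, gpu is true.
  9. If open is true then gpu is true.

armed = False, rain = True, gpu = True, open = True, fan = False, alarm = False, busy = True

  (1) open=T ⇒ rain: T ✓
  (2) gpu=T, busy=T — same ✓
  (3) busy=T ⇒ gpu: T ✓
  (4) {gpu, rain, fan, armed}: 2/4 true — not all ✓
  (5) busy=T, alarm=F — not both ✓
  (6) rain=T, fan=F — not both ✓
  (7) {open, rain}: 2 true — at least one ✓
  (8) {alarm, armed, gpu}: 1 true — at least one ✓
  (9) open=T ⇒ gpu: T ✓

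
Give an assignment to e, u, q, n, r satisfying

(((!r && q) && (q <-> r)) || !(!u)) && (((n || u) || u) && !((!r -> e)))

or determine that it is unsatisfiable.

e=F, u=T, q=F, n=T, r=F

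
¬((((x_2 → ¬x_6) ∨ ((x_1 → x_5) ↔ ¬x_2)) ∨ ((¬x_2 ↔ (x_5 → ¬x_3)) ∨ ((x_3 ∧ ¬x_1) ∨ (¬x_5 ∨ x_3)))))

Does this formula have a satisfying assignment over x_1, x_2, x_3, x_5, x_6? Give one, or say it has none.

x_1: True; x_2: True; x_3: False; x_5: True; x_6: True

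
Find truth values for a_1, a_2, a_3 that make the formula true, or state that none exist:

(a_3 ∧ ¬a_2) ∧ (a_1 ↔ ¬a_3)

a_1=F, a_2=F, a_3=T

  a_3 ∧ ¬a_2 = True
    ¬a_2 = True
  a_1 ↔ ¬a_3 = True
    ¬a_3 = False
Both conjuncts True, so the formula holds.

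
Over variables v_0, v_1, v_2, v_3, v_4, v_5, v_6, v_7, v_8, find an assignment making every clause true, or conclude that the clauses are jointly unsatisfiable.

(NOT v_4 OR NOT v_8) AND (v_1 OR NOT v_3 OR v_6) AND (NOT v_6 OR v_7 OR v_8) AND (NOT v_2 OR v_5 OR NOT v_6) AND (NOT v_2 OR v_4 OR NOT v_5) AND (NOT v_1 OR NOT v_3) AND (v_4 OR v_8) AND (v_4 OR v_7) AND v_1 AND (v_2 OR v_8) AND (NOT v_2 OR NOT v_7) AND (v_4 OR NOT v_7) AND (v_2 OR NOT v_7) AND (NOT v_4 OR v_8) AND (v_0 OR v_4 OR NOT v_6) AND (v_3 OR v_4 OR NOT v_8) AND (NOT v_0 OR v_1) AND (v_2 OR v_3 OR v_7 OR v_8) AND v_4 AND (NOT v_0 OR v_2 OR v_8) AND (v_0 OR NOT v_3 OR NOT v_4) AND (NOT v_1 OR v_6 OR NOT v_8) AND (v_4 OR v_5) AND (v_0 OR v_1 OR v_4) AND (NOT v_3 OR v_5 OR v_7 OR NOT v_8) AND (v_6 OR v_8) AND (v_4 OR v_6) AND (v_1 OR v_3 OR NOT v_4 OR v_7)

Unsatisfiable — no assignment works.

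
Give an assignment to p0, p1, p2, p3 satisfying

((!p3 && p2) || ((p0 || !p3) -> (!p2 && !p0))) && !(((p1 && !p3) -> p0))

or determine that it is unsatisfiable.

p0: False, p1: True, p2: True, p3: False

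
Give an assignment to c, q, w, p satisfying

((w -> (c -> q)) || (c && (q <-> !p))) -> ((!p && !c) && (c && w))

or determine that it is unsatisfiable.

c=T, q=F, w=T, p=F

  ((w -> (c -> q)) || (c && (q <-> !p))) -> ((!p && !c) && (c && w)) = True
    (w -> (c -> q)) || (c && (q <-> !p)) = False
      w -> (c -> q) = False
        c -> q = False
      c && (q <-> !p) = False
        q <-> !p = False
          !p = True
    (!p && !c) && (c && w) = False
      !p && !c = False
        !p = True
        !c = False
      c && w = True
The formula evaluates to True.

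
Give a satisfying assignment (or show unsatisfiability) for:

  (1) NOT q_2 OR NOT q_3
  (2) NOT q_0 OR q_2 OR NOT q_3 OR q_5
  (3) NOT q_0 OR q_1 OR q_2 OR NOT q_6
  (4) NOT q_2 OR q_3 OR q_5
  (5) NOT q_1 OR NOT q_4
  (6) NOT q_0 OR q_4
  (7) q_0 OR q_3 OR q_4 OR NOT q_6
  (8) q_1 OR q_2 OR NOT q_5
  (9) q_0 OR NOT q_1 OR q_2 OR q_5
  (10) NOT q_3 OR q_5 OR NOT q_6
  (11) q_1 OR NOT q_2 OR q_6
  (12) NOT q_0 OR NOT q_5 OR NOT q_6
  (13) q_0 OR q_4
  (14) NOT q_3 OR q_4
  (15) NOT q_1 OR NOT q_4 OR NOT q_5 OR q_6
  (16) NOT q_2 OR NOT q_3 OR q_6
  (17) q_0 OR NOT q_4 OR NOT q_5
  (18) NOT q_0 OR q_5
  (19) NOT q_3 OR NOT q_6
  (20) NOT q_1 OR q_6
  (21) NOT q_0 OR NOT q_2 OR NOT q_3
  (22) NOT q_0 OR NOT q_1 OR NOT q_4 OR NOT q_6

q_0=F; q_1=F; q_2=F; q_3=T; q_4=T; q_5=F; q_6=F

Set q_0 = False.
  then (q_0 OR q_4) forces q_4 = True.
  then (q_0 OR NOT q_4 OR NOT q_5) forces q_5 = False.
  then (NOT q_1 OR NOT q_4) forces q_1 = False.
Try q_2 = True:
  (NOT q_2 OR NOT q_3) forces q_3 = False.
  clause (NOT q_2 OR q_3 OR q_5) is falsified — backtrack.
So q_2 = False.
Set q_3 = True.
  then (NOT q_3 OR q_5 OR NOT q_6) forces q_6 = False.
All clauses satisfied.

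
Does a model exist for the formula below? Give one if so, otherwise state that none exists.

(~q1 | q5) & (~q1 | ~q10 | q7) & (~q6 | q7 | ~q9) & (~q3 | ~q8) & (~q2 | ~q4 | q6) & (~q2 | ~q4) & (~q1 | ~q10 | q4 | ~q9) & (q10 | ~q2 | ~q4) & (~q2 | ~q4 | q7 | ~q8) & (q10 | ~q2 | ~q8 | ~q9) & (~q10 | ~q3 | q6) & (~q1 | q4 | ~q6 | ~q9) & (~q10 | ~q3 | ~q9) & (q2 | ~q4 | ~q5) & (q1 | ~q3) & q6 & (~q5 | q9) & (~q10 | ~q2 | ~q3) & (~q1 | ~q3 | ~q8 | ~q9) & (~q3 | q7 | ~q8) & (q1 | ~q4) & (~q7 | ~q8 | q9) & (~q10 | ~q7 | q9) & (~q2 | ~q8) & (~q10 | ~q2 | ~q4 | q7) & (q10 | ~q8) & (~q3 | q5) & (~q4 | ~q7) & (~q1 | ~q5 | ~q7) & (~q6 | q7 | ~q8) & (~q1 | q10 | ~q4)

Unit clause (q6) forces q6 = True.
Try q1 = True:
  (~q1 | q5) forces q5 = True.
  (~q5 | q9) forces q9 = True.
  (~q6 | q7 | ~q9) forces q7 = True.
  clause (~q1 | ~q5 | ~q7) is falsified — backtrack.
So q1 = False.
  then (q1 | ~q3) forces q3 = False.
  then (q1 | ~q4) forces q4 = False.
Set q2 = False.
Set q5 = True.
  then (~q5 | q9) forces q9 = True.
  then (~q6 | q7 | ~q9) forces q7 = True.
Set q8 = True.
  then (q10 | ~q8) forces q10 = True.
All clauses satisfied.

q1=F; q2=F; q3=F; q4=F; q5=T; q6=T; q7=T; q8=T; q9=T; q10=T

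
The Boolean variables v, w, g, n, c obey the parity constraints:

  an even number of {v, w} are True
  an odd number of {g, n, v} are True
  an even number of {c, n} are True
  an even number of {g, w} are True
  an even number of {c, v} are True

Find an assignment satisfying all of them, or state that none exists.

v=T, w=T, g=T, n=T, c=T

{v, w}: 2 true → even ✓
{g, n, v}: 3 true → odd ✓
{c, n}: 2 true → even ✓
{g, w}: 2 true → even ✓
{c, v}: 2 true → even ✓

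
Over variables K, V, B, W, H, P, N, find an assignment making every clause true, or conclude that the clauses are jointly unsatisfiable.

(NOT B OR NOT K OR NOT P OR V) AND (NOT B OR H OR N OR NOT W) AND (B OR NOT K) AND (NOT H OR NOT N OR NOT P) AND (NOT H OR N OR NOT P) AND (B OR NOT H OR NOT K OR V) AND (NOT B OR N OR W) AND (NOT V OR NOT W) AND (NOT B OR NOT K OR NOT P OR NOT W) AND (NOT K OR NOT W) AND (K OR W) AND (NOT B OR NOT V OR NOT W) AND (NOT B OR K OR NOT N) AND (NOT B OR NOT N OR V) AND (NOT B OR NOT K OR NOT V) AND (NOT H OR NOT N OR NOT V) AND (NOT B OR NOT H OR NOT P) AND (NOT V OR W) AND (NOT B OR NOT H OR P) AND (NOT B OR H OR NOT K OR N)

Try K = True:
  (B OR NOT K) forces B = True.
  (NOT K OR NOT W) forces W = False.
  (NOT B OR N OR W) forces N = True.
  (NOT B OR NOT N OR V) forces V = True.
  clause (NOT B OR NOT K OR NOT V) is falsified — backtrack.
So K = False.
  then (K OR W) forces W = True.
  then (NOT V OR NOT W) forces V = False.
Try B = True:
  (NOT B OR K OR NOT N) forces N = False.
  (NOT B OR H OR N OR NOT W) forces H = True.
  (NOT H OR N OR NOT P) forces P = False.
  clause (NOT B OR NOT H OR P) is falsified — backtrack.
So B = False.
Set H = True.
Set P = False.
Set N = True.
All clauses satisfied.

K: False; V: False; B: False; W: True; H: True; P: False; N: True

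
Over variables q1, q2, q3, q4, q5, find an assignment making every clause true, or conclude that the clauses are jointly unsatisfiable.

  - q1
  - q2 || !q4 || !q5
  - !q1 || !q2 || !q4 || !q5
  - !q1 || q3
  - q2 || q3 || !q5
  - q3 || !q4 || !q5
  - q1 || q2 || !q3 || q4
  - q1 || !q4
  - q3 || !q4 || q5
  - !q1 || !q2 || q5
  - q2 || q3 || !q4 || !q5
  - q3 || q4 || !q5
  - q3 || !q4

Unit clause (q1) forces q1 = True.
In (!q1 || q3) only q3 is left, so q3 = True.
Set q2 = False.
Set q4 = True.
  then (q2 || !q4 || !q5) forces q5 = False.
All clauses satisfied.

q1 = True, q2 = False, q3 = True, q4 = True, q5 = False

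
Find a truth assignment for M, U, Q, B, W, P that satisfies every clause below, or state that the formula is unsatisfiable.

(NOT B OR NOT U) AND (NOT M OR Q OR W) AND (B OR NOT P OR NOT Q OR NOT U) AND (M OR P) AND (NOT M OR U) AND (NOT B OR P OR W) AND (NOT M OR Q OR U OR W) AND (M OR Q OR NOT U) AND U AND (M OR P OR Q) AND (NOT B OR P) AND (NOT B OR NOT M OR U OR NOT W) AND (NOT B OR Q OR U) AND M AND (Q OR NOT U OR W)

M = True, U = True, Q = False, B = False, W = True, P = True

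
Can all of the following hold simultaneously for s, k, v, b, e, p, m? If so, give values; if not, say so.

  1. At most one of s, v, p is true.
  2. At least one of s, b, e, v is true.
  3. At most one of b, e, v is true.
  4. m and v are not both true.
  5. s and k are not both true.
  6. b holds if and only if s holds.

s=F, k=F, v=T, b=F, e=F, p=F, m=F

  (1) {s, v, p}: 1 true — at most one ✓
  (2) {s, b, e, v}: 1 true — at least one ✓
  (3) {b, e, v}: 1 true — at most one ✓
  (4) m=F, v=T — not both ✓
  (5) s=F, k=F — not both ✓
  (6) b=F, s=F — same ✓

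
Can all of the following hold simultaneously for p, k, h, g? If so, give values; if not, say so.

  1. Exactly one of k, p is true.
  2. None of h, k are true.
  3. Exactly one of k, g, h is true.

p = True, k = False, h = False, g = True

  (1) {k, p}: 1 true — exactly one ✓
  (2) {h, k}: 0 true — none ✓
  (3) {k, g, h}: 1 true — exactly one ✓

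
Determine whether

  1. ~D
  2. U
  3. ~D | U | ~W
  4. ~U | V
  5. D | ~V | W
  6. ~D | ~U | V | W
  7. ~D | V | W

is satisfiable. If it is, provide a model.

Unit clause (~D) forces D = False.
Unit clause (U) forces U = True.
In (~U | V) only V is left, so V = True.
In (D | ~V | W) only W is left, so W = True.
Check each clause:
  (~D): ~D holds.
  (U): U holds.
  (~D | U | ~W): ~D holds.
  (~U | V): V holds.
  (D | ~V | W): W holds.
  (~D | ~U | V | W): ~D holds.
  (~D | V | W): ~D holds.
All clauses satisfied.

V = True, U = True, W = True, D = False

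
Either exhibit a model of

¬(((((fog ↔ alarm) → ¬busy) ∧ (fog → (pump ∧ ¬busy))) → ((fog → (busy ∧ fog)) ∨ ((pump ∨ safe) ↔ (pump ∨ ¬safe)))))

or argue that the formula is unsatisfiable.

Unsatisfiable

Case pump = True: the formula becomes ¬(((((fog ↔ alarm) → ¬busy) ∧ (fog → ¬busy)) → True)) = False.
Case pump = False: the formula simplifies to ¬(((((fog ↔ alarm) → ¬busy) ∧ ¬fog) → ((fog → (busy ∧ fog)) ∨ (safe ↔ ¬safe)))).
  fog = True: this becomes ¬((False → (busy ∨ (safe ↔ ¬safe)))) = False.
  fog = False: this becomes ¬(((¬alarm → ¬busy) → True)) = False.
Both cases fail — unsatisfiable.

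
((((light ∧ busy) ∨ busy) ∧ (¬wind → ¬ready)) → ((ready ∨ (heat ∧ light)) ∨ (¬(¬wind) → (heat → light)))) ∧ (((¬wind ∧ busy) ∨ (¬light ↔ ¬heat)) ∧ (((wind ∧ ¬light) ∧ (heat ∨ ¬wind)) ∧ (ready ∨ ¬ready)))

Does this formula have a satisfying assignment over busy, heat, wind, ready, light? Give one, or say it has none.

Case wind = True: the formula simplifies to (((light ∧ busy) ∨ busy) → ((ready ∨ (heat ∧ light)) ∨ (heat → light))) ∧ ((¬light ↔ ¬heat) ∧ ((¬light ∧ heat) ∧ (ready ∨ ¬ready))).
  light = True: the conjunct ¬light is False.
  light = False: simplifies to (busy → (ready ∨ ¬heat)) ∧ (¬heat ∧ (heat ∧ (ready ∨ ¬ready))).
    heat = True: the conjunct ¬heat is False.
    heat = False: the conjunct heat is False.
Case wind = False: the conjunct wind is False.
Both cases fail — unsatisfiable.

No satisfying assignment exists.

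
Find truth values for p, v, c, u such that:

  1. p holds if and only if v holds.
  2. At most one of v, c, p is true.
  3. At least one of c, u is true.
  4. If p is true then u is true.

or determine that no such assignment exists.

p=F, v=F, c=F, u=T

  (1) p=F, v=F — same ✓
  (2) {v, c, p}: 0 true — at most one ✓
  (3) {c, u}: 1 true — at least one ✓
  (4) p=F ⇒ u: vacuous ✓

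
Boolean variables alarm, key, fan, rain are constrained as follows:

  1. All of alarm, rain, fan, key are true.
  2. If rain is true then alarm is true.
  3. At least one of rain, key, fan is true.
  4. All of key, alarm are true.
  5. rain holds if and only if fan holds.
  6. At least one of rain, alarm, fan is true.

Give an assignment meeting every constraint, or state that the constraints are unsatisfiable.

alarm = True, key = True, fan = True, rain = True

  (1) {alarm, rain, fan, key}: all 4 true ✓
  (2) rain=T ⇒ alarm: T ✓
  (3) {rain, key, fan}: 3 true — at least one ✓
  (4) {key, alarm}: all 2 true ✓
  (5) rain=T, fan=T — same ✓
  (6) {rain, alarm, fan}: 3 true — at least one ✓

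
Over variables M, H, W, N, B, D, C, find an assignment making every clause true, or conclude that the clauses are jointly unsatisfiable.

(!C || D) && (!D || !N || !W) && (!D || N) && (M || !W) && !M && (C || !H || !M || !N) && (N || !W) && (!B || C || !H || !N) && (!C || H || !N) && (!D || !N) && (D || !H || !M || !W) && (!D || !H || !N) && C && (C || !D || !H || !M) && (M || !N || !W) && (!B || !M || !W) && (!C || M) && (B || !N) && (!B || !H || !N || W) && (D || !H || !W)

No satisfying assignment exists.

Case M = True:
  Clause (!M) is falsified — contradiction.
Case M = False:
  (M || !W) forces W = False.
  (C) forces C = True.
  Clause (!C || M) is falsified — contradiction.
Both cases fail, so the formula is unsatisfiable.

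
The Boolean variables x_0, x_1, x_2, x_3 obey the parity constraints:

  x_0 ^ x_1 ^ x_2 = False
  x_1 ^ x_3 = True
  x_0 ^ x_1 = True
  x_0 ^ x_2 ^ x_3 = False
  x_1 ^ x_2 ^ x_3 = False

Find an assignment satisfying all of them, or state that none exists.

Adding constraints 1, 2, 4 mod 2: every variable appears an even number of times on the left, so the left side is 0.
But the right sides sum to 1 (mod 2). 0 ≠ 1 — the system is inconsistent.

No satisfying assignment exists.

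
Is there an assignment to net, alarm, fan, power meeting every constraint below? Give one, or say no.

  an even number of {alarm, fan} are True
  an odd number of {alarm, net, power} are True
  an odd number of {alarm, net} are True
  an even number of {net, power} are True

net: False; alarm: True; fan: True; power: False

{alarm, fan}: 2 true → even ✓
{alarm, net, power}: 1 true → odd ✓
{alarm, net}: 1 true → odd ✓
{net, power}: 0 true → even ✓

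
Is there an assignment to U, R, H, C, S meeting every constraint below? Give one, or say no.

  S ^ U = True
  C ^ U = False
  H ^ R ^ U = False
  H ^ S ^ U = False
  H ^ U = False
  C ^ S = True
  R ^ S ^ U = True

U=T; R=F; H=T; C=T; S=F

S ^ U = F ^ T = True ✓
C ^ U = T ^ T = False ✓
H ^ R ^ U = T ^ F ^ T = False ✓
H ^ S ^ U = T ^ F ^ T = False ✓
H ^ U = T ^ T = False ✓
C ^ S = T ^ F = True ✓
R ^ S ^ U = F ^ F ^ T = True ✓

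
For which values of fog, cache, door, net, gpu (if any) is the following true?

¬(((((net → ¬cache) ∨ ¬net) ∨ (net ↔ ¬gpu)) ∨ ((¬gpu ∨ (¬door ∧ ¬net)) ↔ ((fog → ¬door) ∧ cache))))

fog: False, cache: True, door: True, net: True, gpu: True

  ¬(((((net → ¬cache) ∨ ¬net) ∨ (net ↔ ¬gpu)) ∨ ((¬gpu ∨ (¬door ∧ ¬net)) ↔ ((fog → ¬door) ∧ cache)))) = True
    (((net → ¬cache) ∨ ¬net) ∨ (net ↔ ¬gpu)) ∨ ((¬gpu ∨ (¬door ∧ ¬net)) ↔ ((fog → ¬door) ∧ cache)) = False
      ((net → ¬cache) ∨ ¬net) ∨ (net ↔ ¬gpu) = False
        (net → ¬cache) ∨ ¬net = False
          net → ¬cache = False
            ¬cache = False
          ¬net = False
        net ↔ ¬gpu = False
          ¬gpu = False
      (¬gpu ∨ (¬door ∧ ¬net)) ↔ ((fog → ¬door) ∧ cache) = False
        ¬gpu ∨ (¬door ∧ ¬net) = False
          ¬gpu = False
          ¬door ∧ ¬net = False
            ¬door = False
            ¬net = False
        (fog → ¬door) ∧ cache = True
          fog → ¬door = True
            ¬door = False
The formula evaluates to True.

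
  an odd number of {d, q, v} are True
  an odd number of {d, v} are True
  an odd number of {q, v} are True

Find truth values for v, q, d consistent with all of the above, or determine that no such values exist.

v = True, q = False, d = False

{d, q, v}: 1 true → odd ✓
{d, v}: 1 true → odd ✓
{q, v}: 1 true → odd ✓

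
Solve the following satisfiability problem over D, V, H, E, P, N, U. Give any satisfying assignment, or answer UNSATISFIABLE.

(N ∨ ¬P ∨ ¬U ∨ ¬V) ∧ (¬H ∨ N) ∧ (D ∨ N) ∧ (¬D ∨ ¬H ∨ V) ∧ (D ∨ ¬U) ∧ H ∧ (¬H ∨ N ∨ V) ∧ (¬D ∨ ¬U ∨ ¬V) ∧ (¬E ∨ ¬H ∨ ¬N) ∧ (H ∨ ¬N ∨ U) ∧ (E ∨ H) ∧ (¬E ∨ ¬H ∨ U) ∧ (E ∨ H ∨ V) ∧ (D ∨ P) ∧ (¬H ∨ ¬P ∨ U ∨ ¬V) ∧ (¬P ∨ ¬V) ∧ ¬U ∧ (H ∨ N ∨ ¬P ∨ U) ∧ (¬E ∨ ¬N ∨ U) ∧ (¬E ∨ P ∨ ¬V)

Unit clause (H) forces H = True.
Unit clause (¬U) forces U = False.
In (¬H ∨ N) only N is left, so N = True.
In (¬E ∨ ¬H ∨ ¬N) only ¬E is left, so E = False.
Set D = True.
  then (¬D ∨ ¬H ∨ V) forces V = True.
  then (¬H ∨ ¬P ∨ U ∨ ¬V) forces P = False.
All clauses satisfied.

D=T; V=T; H=T; E=F; P=F; N=T; U=F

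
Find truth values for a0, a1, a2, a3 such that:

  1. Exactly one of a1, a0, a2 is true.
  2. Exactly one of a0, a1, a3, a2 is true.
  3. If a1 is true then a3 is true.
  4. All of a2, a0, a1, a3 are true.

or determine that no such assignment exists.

The formula is unsatisfiable.

Case a0 = True:
  (1) with a0=T forces a1 = False.
  Constraint (4) is violated (a1=F) — contradiction.
Case a0 = False:
  Constraint (4) is violated (a0=F) — contradiction.
Both cases fail — unsatisfiable.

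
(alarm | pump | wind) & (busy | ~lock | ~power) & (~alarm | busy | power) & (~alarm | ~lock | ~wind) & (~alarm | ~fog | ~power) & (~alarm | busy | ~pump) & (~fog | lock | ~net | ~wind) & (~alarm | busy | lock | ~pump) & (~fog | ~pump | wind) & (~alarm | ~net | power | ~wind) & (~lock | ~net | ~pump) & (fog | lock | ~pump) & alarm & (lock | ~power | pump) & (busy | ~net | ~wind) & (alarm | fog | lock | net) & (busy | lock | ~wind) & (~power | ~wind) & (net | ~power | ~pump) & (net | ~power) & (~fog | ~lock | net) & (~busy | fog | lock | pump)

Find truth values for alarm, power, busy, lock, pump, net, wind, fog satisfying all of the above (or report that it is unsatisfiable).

alarm=T, power=F, busy=T, lock=T, pump=F, net=T, wind=F, fog=T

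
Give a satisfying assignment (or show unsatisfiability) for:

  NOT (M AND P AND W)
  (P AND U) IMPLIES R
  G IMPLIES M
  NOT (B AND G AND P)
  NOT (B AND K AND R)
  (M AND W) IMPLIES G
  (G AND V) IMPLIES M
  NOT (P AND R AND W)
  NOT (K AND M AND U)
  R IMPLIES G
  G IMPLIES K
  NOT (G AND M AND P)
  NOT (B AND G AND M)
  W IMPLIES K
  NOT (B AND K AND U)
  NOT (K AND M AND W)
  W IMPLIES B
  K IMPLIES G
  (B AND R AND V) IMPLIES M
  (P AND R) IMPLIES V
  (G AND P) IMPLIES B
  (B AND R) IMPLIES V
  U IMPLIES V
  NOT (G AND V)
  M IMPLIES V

K: False, G: False, V: True, B: False, U: False, M: False, P: True, W: False, R: False

Try K = True:
  (G OR NOT K) forces G = True.
  (NOT G OR NOT V) forces V = False.
  (NOT M OR V) forces M = False.
  clause (NOT G OR M) is falsified — backtrack.
So K = False.
  then (K OR NOT W) forces W = False.
  then (NOT G OR K) forces G = False.
  then (G OR NOT R) forces R = False.
Set V = True.
Set B = False.
Set U = False.
Set M = False.
Set P = True.
All clauses satisfied.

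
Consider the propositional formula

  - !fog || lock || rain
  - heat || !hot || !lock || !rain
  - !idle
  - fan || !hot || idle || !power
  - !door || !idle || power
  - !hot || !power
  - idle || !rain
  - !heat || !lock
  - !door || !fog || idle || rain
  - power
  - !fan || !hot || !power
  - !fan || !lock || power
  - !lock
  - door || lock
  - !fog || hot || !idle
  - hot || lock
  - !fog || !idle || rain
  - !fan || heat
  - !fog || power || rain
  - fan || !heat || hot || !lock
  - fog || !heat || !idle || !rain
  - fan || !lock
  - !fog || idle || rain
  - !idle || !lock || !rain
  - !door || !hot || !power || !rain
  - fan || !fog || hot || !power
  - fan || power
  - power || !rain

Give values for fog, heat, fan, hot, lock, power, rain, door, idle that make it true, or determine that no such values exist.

No satisfying assignment exists.

Case power = True:
  (!idle) forces idle = False.
  (!hot || !power) forces hot = False.
  (idle || !rain) forces rain = False.
  (!lock) forces lock = False.
  Clause (hot || lock) is falsified — contradiction.
Case power = False:
  Clause (power) is falsified — contradiction.
Both cases fail, so the formula is unsatisfiable.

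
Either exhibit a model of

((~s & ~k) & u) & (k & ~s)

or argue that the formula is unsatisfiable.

UNSATISFIABLE

Case k = True: the conjunct ~k is False.
Case k = False: the conjunct k is False.
Both cases fail — unsatisfiable.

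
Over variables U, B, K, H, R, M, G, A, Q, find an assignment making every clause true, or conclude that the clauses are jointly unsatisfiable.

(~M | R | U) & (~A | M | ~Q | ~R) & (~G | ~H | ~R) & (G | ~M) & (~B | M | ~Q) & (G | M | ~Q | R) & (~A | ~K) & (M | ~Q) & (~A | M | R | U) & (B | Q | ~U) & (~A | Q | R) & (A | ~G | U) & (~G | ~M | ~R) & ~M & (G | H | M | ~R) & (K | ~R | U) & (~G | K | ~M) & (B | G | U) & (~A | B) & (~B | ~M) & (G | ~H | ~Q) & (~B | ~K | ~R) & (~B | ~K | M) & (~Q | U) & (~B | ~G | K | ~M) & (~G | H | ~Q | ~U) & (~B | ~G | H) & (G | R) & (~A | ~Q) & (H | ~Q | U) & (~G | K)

Unit clause (~M) forces M = False.
In (M | ~Q) only ~Q is left, so Q = False.
Set U = True.
  then (B | Q | ~U) forces B = True.
  then (~B | ~K | M) forces K = False.
  then (~G | K) forces G = False.
  then (G | R) forces R = True.
  then (G | H | M | ~R) forces H = True.
Set A = False.
All clauses satisfied.

U=T; B=T; K=F; H=T; R=T; M=F; G=F; A=F; Q=F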